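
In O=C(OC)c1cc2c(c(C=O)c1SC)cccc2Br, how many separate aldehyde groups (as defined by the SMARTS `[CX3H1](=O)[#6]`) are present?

1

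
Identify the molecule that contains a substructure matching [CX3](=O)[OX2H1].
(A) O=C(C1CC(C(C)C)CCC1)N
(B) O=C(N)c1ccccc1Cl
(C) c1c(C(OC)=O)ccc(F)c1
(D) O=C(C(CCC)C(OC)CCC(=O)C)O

[CX3](=O)[OX2H1] describes an sp2 carbon double-bonded to O and single-bonded to an -OH oxygen (a carboxylic acid).
(A) has a primary amide (-C(=O)NH2) but the carbonyl is bonded to N, not to an -OH oxygen.
(B) has a primary amide (-C(=O)NH2) but the carbonyl is bonded to N, not to an -OH oxygen.
(C) has a methyl-ester group (-C(=O)OCH3) but the singly-bonded O has no H (OX2H0, not OX2H1).
(D) contains a carboxylic acid group (-C(=O)OH), which satisfies every atom and bond constraint.
So the answer is (D).

D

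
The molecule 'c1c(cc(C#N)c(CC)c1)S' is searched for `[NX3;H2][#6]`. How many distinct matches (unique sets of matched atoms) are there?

[NX3;H2][#6] is the SMARTS for a primary amine: a trivalent nitrogen with two H attached to carbon.
The molecule has a nitrile (-C#N), but the nitrogen is NX1 (triple-bonded), not NX3 with two H; nothing else fits, so there are 0 matches.

0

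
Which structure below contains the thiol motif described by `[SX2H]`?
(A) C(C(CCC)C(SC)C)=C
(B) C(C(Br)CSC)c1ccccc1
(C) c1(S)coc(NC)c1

C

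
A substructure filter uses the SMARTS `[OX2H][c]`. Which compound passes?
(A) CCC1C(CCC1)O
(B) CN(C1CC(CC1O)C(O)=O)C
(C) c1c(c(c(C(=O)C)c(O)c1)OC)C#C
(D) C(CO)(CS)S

C

[OX2H][c] describes a hydroxyl oxygen attached to an aromatic carbon (a phenol).
(A) has a hydroxyl group (-OH) but the -OH is on an aliphatic carbon, not an aromatic c.
(B) has a hydroxyl group (-OH) but the -OH is on an aliphatic carbon, not an aromatic c.
(C) contains a hydroxyl group (-OH), which satisfies every atom and bond constraint.
(D) has a hydroxyl group (-OH) but the -OH is on an aliphatic carbon, not an aromatic c.
So the answer is (C).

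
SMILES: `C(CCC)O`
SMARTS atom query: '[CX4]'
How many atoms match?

The query [CX4] means: C with X4: aliphatic carbon with exactly 4 total connections (bonds + H).
Check the 5 heavy atoms by environment: 4× C (X4) → match; 1× O (X2) → no.
That gives 4 matching atoms.

4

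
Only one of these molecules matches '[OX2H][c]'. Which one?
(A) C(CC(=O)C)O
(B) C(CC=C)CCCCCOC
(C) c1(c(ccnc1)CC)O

[OX2H][c] describes a hydroxyl oxygen attached to an aromatic carbon (a phenol).
(A) has a hydroxyl group (-OH) but the -OH is on an aliphatic carbon, not an aromatic c.
(B) has a methoxy ether (-OCH3) but the oxygen has H0, not H1.
(C) contains a hydroxyl group (-OH), which satisfies every atom and bond constraint.
So the answer is (C).

C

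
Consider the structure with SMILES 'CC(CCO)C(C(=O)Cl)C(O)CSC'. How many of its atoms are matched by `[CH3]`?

The query [CH3] means: aliphatic carbon with exactly three hydrogens.
Check the 14 heavy atoms by environment: 3× C (H2) → no; 3× C (H1) → no; 2× C (H3) → match; 2× O (H1) → no; 1× S (H0) → no; 1× C (H0) → no; 1× O (H0) → no; 1× Cl (H0) → no.
That gives 2 matching atoms.

2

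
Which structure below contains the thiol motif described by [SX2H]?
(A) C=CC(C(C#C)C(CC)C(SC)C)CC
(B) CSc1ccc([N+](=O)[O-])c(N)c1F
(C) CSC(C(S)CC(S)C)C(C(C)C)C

C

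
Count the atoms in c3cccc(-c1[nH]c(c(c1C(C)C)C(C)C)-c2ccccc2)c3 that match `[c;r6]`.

12

The query [c;r6] means: aromatic carbon that belongs to a six-membered ring.
Check the 23 heavy atoms by environment: 1× n (aromatic, in 5-ring) → no; 4× c (aromatic, in 5-ring) → no; 12× c (aromatic, in 6-ring) → match; 6× C (acyclic) → no.
That gives 12 matching atoms.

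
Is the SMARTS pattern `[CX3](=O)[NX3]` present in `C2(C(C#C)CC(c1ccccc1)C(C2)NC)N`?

The pattern [CX3](=O)[NX3] describes a carbonyl carbon bonded to a trivalent nitrogen — an amide.
The closest candidate here is a primary amino group (-NH2), but the -NH2 is not attached to a carbonyl carbon. No other fragment satisfies the full query, so there is no match.

No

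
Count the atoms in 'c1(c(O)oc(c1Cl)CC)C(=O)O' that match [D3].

5

The query [D3] means: atom with exactly three heavy-atom neighbours.
Check the 12 heavy atoms by environment: 1× o (aromatic, D2) → no; 4× c (aromatic, D3) → match; 3× O (D1) → no; 1× C (D3) → match; 1× C (D2) → no; 1× C (D1) → no; 1× Cl (D1) → no.
Summing the matching environments: 4 + 1 = 5 matching atoms.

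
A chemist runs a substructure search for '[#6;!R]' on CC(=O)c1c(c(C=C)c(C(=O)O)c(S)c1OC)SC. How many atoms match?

7

The query [#6;!R] means: carbon not in any ring.
Check the 19 heavy atoms by environment: 6× c (aromatic, in 6-ring) → no; 2× S (acyclic) → no; 7× C (acyclic) → match; 4× O (acyclic) → no.
That gives 7 matching atoms.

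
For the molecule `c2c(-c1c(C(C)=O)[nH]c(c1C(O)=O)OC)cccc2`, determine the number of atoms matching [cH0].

The query [cH0] means: aromatic carbon with no attached hydrogen (substituted or ring-fusion).
Check the 19 heavy atoms by environment: 1× n (aromatic, H1) → no; 5× c (aromatic, H0) → match; 5× c (aromatic, H1) → no; 2× C (H0) → no; 3× O (H0) → no; 2× C (H3) → no; 1× O (H1) → no.
That gives 5 matching atoms.

5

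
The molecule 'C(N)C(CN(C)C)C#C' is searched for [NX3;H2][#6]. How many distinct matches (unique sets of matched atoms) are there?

[NX3;H2][#6] is the SMARTS for a primary amine: a trivalent nitrogen with two H attached to carbon.
Exactly one fragment in the molecule meets all constraints, giving 1 match.

1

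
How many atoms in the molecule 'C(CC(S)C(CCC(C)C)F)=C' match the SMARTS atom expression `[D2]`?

4

The query [D2] means: atom with exactly two heavy-atom neighbours.
Check the 12 heavy atoms by environment: 4× C (D2) → match; 3× C (D3) → no; 1× F (D1) → no; 1× S (D1) → no; 3× C (D1) → no.
That gives 4 matching atoms.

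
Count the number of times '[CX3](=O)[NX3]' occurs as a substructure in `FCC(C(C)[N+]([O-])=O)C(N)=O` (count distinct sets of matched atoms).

[CX3](=O)[NX3] is the SMARTS for an amide: a carbonyl carbon bonded to a trivalent nitrogen.
Exactly one fragment in the molecule meets all constraints, giving 1 match.

1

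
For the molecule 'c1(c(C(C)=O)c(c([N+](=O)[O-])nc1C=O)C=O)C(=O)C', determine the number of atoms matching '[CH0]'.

2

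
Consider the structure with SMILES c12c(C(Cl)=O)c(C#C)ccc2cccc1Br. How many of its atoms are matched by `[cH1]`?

5

Check the 16 heavy atoms by environment: 5× c (aromatic, H0) → no; 5× c (aromatic, H1) → match; 1× Br (H0) → no; 2× C (H0) → no; 1× O (H0) → no; 1× Cl (H0) → no; 1× C (H1) → no.
That gives 5 matching atoms.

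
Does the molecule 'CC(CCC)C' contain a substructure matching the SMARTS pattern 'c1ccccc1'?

No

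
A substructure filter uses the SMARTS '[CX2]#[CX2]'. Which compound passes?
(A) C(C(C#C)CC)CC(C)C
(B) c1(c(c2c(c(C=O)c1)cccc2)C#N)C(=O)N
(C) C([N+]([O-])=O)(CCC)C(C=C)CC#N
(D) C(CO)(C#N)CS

A

[CX2]#[CX2] describes a carbon-carbon triple bond (an alkyne).
(A) contains an ethynyl group (-C#CH), which satisfies every atom and bond constraint.
(B) has a nitrile (-C#N) but the triple bond is C#N, not C#C.
(C) has a nitrile (-C#N) but the triple bond is C#N, not C#C.
(D) has a nitrile (-C#N) but the triple bond is C#N, not C#C.
So the answer is (A).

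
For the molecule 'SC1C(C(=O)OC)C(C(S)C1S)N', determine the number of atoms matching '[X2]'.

4

The query [X2] means: any atom with exactly two total connections (bonds + H).
Check the 13 heavy atoms by environment: 6× C (X4) → no; 1× N (X3) → no; 1× C (X3) → no; 1× O (X1) → no; 1× O (X2) → match; 3× S (X2) → match.
Summing the matching environments: 1 + 3 = 4 matching atoms.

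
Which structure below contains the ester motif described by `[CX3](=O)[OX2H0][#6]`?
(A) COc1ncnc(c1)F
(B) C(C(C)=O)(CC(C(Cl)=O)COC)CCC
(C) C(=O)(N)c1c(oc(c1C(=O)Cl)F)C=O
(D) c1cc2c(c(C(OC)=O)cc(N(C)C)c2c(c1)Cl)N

D

[CX3](=O)[OX2H0][#6] describes a carbonyl carbon bonded to an oxygen that is itself bonded to carbon (no H on that O) (an ester).
(A) has a methoxy ether (-OCH3) but the ether oxygen is not adjacent to a C=O carbon.
(B) has a methoxy ether (-OCH3) but the ether oxygen is not adjacent to a C=O carbon.
(C) has a primary amide (-C(=O)NH2) but the carbonyl is bonded to N, not to an O-C linkage.
(D) contains a methyl-ester group (-C(=O)OCH3), which satisfies every atom and bond constraint.
So the answer is (D).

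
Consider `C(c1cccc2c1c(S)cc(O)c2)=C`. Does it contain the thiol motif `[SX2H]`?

Yes

The pattern [SX2H] describes an aliphatic sulfur with two connections, one being H — a thiol.
The molecule carries a thiol (-SH), whose atoms satisfy every constraint of the query, so the pattern matches.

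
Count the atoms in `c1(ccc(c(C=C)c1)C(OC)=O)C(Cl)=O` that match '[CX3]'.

Check the 15 heavy atoms by environment: 6× c (aromatic, X3) → no; 4× C (X3) → match; 2× O (X1) → no; 1× O (X2) → no; 1× C (X4) → no; 1× Cl (X1) → no.
That gives 4 matching atoms.

4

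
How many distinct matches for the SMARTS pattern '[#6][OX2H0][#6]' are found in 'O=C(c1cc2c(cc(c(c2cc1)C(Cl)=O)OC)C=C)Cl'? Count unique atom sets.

1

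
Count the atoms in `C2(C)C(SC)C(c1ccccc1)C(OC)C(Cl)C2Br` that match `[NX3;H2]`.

0

Check the 19 heavy atoms by environment: 6× C (H1, X4) → no; 1× c (aromatic, H0, X3) → no; 5× c (aromatic, H1, X3) → no; 1× Br (H0, X1) → no; 1× O (H0, X2) → no; 3× C (H3, X4) → no; 1× S (H0, X2) → no; 1× Cl (H0, X1) → no.
No environment satisfies the query, so 0 matching atoms.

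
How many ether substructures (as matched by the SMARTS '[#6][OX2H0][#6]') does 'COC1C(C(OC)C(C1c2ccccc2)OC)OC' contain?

[#6][OX2H0][#6] is the SMARTS for an ether: an aliphatic oxygen bridging two carbons with no H on the oxygen.
The molecule carries 4 separate instances of a methoxy ether (-OCH3) meeting every constraint; each maps to a distinct set of atoms, giving 4 matches.

4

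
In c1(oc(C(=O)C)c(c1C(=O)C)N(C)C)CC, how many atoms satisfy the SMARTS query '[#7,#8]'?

4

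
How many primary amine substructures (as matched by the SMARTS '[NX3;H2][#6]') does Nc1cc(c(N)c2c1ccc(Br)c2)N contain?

3

[NX3;H2][#6] is the SMARTS for a primary amine: a trivalent nitrogen with two H attached to carbon.
The molecule carries 3 separate instances of a primary amino group (-NH2) meeting every constraint; each maps to a distinct set of atoms, giving 3 matches.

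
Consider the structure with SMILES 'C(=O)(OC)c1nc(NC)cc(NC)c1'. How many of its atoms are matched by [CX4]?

3

The query [CX4] means: C with X4: aliphatic carbon with exactly 4 total connections (bonds + H).
Check the 14 heavy atoms by environment: 1× n (aromatic, X2) → no; 5× c (aromatic, X3) → no; 2× N (X3) → no; 3× C (X4) → match; 1× C (X3) → no; 1× O (X1) → no; 1× O (X2) → no.
That gives 3 matching atoms.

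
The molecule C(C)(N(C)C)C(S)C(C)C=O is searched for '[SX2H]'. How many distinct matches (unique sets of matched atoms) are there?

1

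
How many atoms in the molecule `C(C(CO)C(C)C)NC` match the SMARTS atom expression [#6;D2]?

2

The query [#6;D2] means: any carbon bonded to exactly two heavy atoms.
Check the 9 heavy atoms by environment: 2× C (D2) → match; 2× C (D3) → no; 1× O (D1) → no; 1× N (D2) → no; 3× C (D1) → no.
That gives 2 matching atoms.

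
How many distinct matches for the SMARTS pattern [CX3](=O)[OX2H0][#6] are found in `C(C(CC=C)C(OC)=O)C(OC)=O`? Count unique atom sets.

[CX3](=O)[OX2H0][#6] is the SMARTS for an ester: a carbonyl carbon bonded to an oxygen that is itself bonded to carbon (no H on that O).
The molecule carries 2 separate instances of a methyl-ester group (-C(=O)OCH3) meeting every constraint; each maps to a distinct set of atoms, giving 2 matches.

2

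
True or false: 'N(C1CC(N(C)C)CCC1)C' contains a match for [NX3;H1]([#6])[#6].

The pattern [NX3;H1]([#6])[#6] describes a trivalent nitrogen with one H, bonded to two carbons — a secondary amine.
The molecule carries an N-methylamino group (-NHCH3), whose atoms satisfy every constraint of the query, so the pattern matches.

True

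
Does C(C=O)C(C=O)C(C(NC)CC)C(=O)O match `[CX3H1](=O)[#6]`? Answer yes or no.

Yes

The pattern [CX3H1](=O)[#6] describes an sp2 carbon with one H, double-bonded to O and single-bonded to carbon — an aldehyde.
The molecule carries an aldehyde (-CHO), whose atoms satisfy every constraint of the query, so the pattern matches.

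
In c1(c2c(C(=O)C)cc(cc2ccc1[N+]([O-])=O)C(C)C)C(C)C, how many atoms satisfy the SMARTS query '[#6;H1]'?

6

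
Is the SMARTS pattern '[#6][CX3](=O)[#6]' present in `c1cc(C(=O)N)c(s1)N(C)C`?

The pattern [#6][CX3](=O)[#6] describes a carbonyl carbon (no H) flanked by two carbons — a ketone.
The closest candidate here is a primary amide (-C(=O)NH2), but one neighbour of the carbonyl carbon is N, not C. No other fragment satisfies the full query, so there is no match.

No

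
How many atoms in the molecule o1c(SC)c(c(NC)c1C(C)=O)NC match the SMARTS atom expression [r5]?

The query [r5] means: r5 matches atoms in a five-membered ring.
Check the 14 heavy atoms by environment: 1× o (aromatic, in 5-ring) → match; 4× c (aromatic, in 5-ring) → match; 1× S (acyclic) → no; 5× C (acyclic) → no; 1× O (acyclic) → no; 2× N (acyclic) → no.
Summing the matching environments: 1 + 4 = 5 matching atoms.

5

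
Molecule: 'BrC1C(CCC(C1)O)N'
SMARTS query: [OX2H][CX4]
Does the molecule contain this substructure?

Yes

The pattern [OX2H][CX4] describes a hydroxyl oxygen bound to an sp3 (X4) carbon — an aliphatic alcohol.
The molecule carries a hydroxyl group (-OH), whose atoms satisfy every constraint of the query, so the pattern matches.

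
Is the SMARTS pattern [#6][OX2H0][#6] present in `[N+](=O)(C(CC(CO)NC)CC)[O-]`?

No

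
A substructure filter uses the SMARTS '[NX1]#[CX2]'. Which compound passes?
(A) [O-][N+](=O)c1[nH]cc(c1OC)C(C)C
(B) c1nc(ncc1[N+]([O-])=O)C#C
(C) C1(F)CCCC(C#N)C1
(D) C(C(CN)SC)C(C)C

[NX1]#[CX2] describes a nitrogen triple-bonded to a two-connected carbon (a nitrile).
(A) has a nitro group (-[N+](=O)[O-]) but there is no C#N triple bond.
(B) has a nitro group (-[N+](=O)[O-]) but there is no C#N triple bond.
(C) contains a nitrile (-C#N), which satisfies every atom and bond constraint.
(D) has a primary amino group (-NH2) but the nitrogen is NX3 (three connections), not NX1 triple-bonded.
So the answer is (C).

C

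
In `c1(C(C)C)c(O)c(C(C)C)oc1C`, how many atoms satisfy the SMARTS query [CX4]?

7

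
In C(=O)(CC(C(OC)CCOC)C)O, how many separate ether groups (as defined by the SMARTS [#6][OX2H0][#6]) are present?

[#6][OX2H0][#6] is the SMARTS for an ether: an aliphatic oxygen bridging two carbons with no H on the oxygen.
The molecule carries 2 separate instances of a methoxy ether (-OCH3) meeting every constraint; each maps to a distinct set of atoms, giving 2 matches.

2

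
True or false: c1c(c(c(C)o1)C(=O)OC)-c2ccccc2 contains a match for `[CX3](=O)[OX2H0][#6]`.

The pattern [CX3](=O)[OX2H0][#6] describes a carbonyl carbon bonded to an oxygen that is itself bonded to carbon (no H on that O) — an ester.
The molecule carries a methyl-ester group (-C(=O)OCH3), whose atoms satisfy every constraint of the query, so the pattern matches.

True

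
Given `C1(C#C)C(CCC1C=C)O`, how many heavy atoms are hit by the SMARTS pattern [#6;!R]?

The query [#6;!R] means: carbon not in any ring.
Check the 10 heavy atoms by environment: 5× C (in 5-ring) → no; 4× C (acyclic) → match; 1× O (acyclic) → no.
That gives 4 matching atoms.

4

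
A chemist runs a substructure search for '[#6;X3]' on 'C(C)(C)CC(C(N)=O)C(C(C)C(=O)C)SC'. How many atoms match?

2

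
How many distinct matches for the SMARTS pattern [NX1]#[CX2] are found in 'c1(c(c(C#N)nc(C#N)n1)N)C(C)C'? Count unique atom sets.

[NX1]#[CX2] is the SMARTS for a nitrile: a nitrogen triple-bonded to a two-connected carbon.
The molecule carries 2 separate instances of a nitrile (-C#N) meeting every constraint; each maps to a distinct set of atoms, giving 2 matches.

2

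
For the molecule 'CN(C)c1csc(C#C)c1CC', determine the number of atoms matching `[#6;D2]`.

3

Check the 12 heavy atoms by environment: 1× s (aromatic, D2) → no; 1× c (aromatic, D2) → match; 3× c (aromatic, D3) → no; 2× C (D2) → match; 4× C (D1) → no; 1× N (D3) → no.
Summing the matching environments: 1 + 2 = 3 matching atoms.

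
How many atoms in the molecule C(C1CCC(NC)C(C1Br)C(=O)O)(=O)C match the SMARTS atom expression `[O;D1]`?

3

Check the 15 heavy atoms by environment: 2× C (D2) → no; 6× C (D3) → no; 1× N (D2) → no; 2× C (D1) → no; 1× Br (D1) → no; 3× O (D1) → match.
That gives 3 matching atoms.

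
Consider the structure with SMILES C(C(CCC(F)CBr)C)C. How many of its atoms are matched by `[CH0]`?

The query [CH0] means: aliphatic carbon with no attached hydrogen.
Check the 10 heavy atoms by environment: 2× C (H3) → no; 2× C (H1) → no; 4× C (H2) → no; 1× Br (H0) → no; 1× F (H0) → no.
No environment satisfies the query, so 0 matching atoms.

0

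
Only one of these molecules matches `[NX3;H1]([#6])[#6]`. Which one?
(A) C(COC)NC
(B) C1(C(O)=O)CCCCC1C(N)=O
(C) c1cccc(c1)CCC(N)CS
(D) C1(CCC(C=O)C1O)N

[NX3;H1]([#6])[#6] describes a trivalent nitrogen with one H, bonded to two carbons (a secondary amine).
(A) contains an N-methylamino group (-NHCH3), which satisfies every atom and bond constraint.
(B) has a primary amide (-C(=O)NH2) but the -C(=O)NH2 nitrogen has H2, not H1.
(C) has a primary amino group (-NH2) but the nitrogen has H2 and only one carbon neighbour.
(D) has a primary amino group (-NH2) but the nitrogen has H2 and only one carbon neighbour.
So the answer is (A).

A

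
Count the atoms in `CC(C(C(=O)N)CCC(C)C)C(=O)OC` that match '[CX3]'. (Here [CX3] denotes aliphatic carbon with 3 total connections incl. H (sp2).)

2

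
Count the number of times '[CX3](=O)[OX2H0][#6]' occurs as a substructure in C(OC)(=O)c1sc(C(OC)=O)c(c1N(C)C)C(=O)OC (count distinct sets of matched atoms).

3

[CX3](=O)[OX2H0][#6] is the SMARTS for an ester: a carbonyl carbon bonded to an oxygen that is itself bonded to carbon (no H on that O).
The molecule carries 3 separate instances of a methyl-ester group (-C(=O)OCH3) meeting every constraint; each maps to a distinct set of atoms, giving 3 matches.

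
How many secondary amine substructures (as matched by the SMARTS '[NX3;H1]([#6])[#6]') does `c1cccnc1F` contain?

[NX3;H1]([#6])[#6] is the SMARTS for a secondary amine: a trivalent nitrogen with one H, bonded to two carbons.
No fragment in the molecule satisfies every constraint, giving 0 matches.

0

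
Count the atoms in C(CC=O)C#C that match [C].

Check the 6 heavy atoms by environment: 5× C → match; 1× O → no.
That gives 5 matching atoms.

5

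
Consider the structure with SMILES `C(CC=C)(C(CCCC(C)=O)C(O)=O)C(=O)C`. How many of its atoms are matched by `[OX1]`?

The query [OX1] means: aliphatic oxygen with one total connection — typically a carbonyl =O or an oxide.
Check the 17 heavy atoms by environment: 8× C (X4) → no; 5× C (X3) → no; 3× O (X1) → match; 1× O (X2) → no.
That gives 3 matching atoms.

3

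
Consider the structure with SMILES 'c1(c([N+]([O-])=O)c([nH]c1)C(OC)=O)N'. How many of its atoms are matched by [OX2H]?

0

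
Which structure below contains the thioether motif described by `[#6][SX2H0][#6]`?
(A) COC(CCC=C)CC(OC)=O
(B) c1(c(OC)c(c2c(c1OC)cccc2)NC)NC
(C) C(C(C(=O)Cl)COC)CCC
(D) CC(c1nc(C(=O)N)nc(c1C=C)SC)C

[#6][SX2H0][#6] describes an aliphatic sulfur bridging two carbons with no H on the sulfur (a thioether).
(A) has a methoxy ether (-OCH3) but the bridging atom is O, not S.
(B) has a methoxy ether (-OCH3) but the bridging atom is O, not S.
(C) has a methoxy ether (-OCH3) but the bridging atom is O, not S.
(D) contains a methylthio ether (-SCH3), which satisfies every atom and bond constraint.
So the answer is (D).

D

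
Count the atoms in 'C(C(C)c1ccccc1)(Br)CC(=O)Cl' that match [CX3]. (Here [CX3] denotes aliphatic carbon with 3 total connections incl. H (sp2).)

The query [CX3] means: C with X3: aliphatic carbon with exactly 3 total connections.
Check the 14 heavy atoms by environment: 4× C (X4) → no; 1× C (X3) → match; 1× O (X1) → no; 1× Cl (X1) → no; 1× Br (X1) → no; 6× c (aromatic, X3) → no.
That gives 1 matching atom.

1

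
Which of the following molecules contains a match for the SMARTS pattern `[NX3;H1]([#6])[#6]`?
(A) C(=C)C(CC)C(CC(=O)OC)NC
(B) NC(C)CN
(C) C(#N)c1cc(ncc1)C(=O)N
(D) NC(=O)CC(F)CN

[NX3;H1]([#6])[#6] describes a trivalent nitrogen with one H, bonded to two carbons (a secondary amine).
(A) contains an N-methylamino group (-NHCH3), which satisfies every atom and bond constraint.
(B) has a primary amino group (-NH2) but the nitrogen has H2 and only one carbon neighbour.
(C) has a primary amide (-C(=O)NH2) but the -C(=O)NH2 nitrogen has H2, not H1.
(D) has a primary amino group (-NH2) but the nitrogen has H2 and only one carbon neighbour.
So the answer is (A).

A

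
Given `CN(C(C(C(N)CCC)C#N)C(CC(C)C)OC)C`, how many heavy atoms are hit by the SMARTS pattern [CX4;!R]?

The query [CX4;!R] means: aliphatic carbon with four total connections, not in a ring.
Check the 19 heavy atoms by environment: 14× C (X4, acyclic) → match; 2× N (X3, acyclic) → no; 1× C (X2, acyclic) → no; 1× N (X1, acyclic) → no; 1× O (X2, acyclic) → no.
That gives 14 matching atoms.

14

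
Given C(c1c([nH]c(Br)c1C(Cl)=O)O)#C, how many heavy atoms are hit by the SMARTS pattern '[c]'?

4

The query [c] means: lowercase c matches aromatic carbon only.
Check the 12 heavy atoms by environment: 1× n (aromatic) → no; 4× c (aromatic) → match; 3× C → no; 2× O → no; 1× Cl → no; 1× Br → no.
That gives 4 matching atoms.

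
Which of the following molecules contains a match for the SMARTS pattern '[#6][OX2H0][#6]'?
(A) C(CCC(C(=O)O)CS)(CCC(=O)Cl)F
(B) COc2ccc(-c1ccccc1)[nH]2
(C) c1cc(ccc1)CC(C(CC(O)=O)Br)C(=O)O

[#6][OX2H0][#6] describes an aliphatic oxygen bridging two carbons with no H on the oxygen (an ether).
(A) has a carboxylic acid group (-C(=O)OH) but the -OH oxygen has H1; the =O is OX1, not OX2.
(B) contains a methoxy ether (-OCH3), which satisfies every atom and bond constraint.
(C) has a carboxylic acid group (-C(=O)OH) but the -OH oxygen has H1; the =O is OX1, not OX2.
So the answer is (B).

B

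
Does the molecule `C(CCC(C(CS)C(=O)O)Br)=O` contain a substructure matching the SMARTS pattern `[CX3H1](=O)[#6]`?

The pattern [CX3H1](=O)[#6] describes an sp2 carbon with one H, double-bonded to O and single-bonded to carbon — an aldehyde.
The molecule carries an aldehyde (-CHO), whose atoms satisfy every constraint of the query, so the pattern matches.

Yes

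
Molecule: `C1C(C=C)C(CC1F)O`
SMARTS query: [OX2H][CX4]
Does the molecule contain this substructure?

Yes

The pattern [OX2H][CX4] describes a hydroxyl oxygen bound to an sp3 (X4) carbon — an aliphatic alcohol.
The molecule carries a hydroxyl group (-OH), whose atoms satisfy every constraint of the query, so the pattern matches.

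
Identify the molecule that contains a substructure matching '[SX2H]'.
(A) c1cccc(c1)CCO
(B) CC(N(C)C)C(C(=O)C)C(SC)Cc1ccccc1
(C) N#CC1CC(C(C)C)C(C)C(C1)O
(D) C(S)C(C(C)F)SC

D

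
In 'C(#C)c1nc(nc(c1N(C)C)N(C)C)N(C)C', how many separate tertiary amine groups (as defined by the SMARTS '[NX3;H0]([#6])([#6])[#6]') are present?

[NX3;H0]([#6])([#6])[#6] is the SMARTS for a tertiary amine: a trivalent nitrogen with no H, bonded to three carbons.
The molecule carries 3 separate instances of a dimethylamino group (-N(CH3)2) meeting every constraint; each maps to a distinct set of atoms, giving 3 matches.

3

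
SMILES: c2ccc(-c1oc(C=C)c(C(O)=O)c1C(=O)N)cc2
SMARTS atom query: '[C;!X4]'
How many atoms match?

The query [C;!X4] means: aliphatic carbon that does not have four total connections.
Check the 19 heavy atoms by environment: 1× o (aromatic, X2) → no; 10× c (aromatic, X3) → no; 4× C (X3) → match; 2× O (X1) → no; 1× N (X3) → no; 1× O (X2) → no.
That gives 4 matching atoms.

4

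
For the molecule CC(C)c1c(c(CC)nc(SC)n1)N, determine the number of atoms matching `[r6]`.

6

The query [r6] means: r6 matches atoms in a six-membered ring.
Check the 14 heavy atoms by environment: 2× n (aromatic, in 6-ring) → match; 4× c (aromatic, in 6-ring) → match; 6× C (acyclic) → no; 1× N (acyclic) → no; 1× S (acyclic) → no.
Summing the matching environments: 2 + 4 = 6 matching atoms.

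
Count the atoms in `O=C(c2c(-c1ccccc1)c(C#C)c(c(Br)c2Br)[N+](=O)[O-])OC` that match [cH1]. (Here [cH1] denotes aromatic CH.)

5

The query [cH1] means: aromatic carbon bearing exactly one hydrogen.
Check the 23 heavy atoms by environment: 7× c (aromatic, H0) → no; 5× c (aromatic, H1) → match; 1× N (charge +1, H0) → no; 1× O (charge -1, H0) → no; 3× O (H0) → no; 2× Br (H0) → no; 2× C (H0) → no; 1× C (H1) → no; 1× C (H3) → no.
That gives 5 matching atoms.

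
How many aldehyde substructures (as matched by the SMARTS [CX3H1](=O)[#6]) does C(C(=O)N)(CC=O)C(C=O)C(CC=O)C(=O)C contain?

3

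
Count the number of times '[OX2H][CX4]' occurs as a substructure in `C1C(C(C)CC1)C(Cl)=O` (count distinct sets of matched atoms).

[OX2H][CX4] is the SMARTS for an aliphatic alcohol: a hydroxyl oxygen bound to an sp3 (X4) carbon.
No fragment in the molecule satisfies every constraint, giving 0 matches.

0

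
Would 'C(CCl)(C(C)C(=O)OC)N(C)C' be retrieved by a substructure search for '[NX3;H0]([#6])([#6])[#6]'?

Yes

The pattern [NX3;H0]([#6])([#6])[#6] describes a trivalent nitrogen with no H, bonded to three carbons — a tertiary amine.
The molecule carries a dimethylamino group (-N(CH3)2), whose atoms satisfy every constraint of the query, so the pattern matches.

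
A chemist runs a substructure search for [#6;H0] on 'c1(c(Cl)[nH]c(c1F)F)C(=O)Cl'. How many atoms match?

The query [#6;H0] means: any carbon with no attached hydrogen.
Check the 11 heavy atoms by environment: 1× n (aromatic, H1) → no; 4× c (aromatic, H0) → match; 2× Cl (H0) → no; 1× C (H0) → match; 1× O (H0) → no; 2× F (H0) → no.
Summing the matching environments: 4 + 1 = 5 matching atoms.

5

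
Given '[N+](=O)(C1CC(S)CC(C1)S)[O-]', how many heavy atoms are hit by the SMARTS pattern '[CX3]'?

The query [CX3] means: C with X3: aliphatic carbon with exactly 3 total connections.
Check the 11 heavy atoms by environment: 6× C (X4) → no; 1× N (charge +1, X3) → no; 1× O (charge -1, X1) → no; 1× O (X1) → no; 2× S (X2) → no.
No environment satisfies the query, so 0 matching atoms.

0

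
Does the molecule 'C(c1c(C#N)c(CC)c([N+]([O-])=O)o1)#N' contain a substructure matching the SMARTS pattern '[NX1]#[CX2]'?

Yes

The pattern [NX1]#[CX2] describes a nitrogen triple-bonded to a two-connected carbon — a nitrile.
The molecule carries a nitrile (-C#N), whose atoms satisfy every constraint of the query, so the pattern matches.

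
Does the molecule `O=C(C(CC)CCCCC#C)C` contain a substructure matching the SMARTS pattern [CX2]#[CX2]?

Yes

The pattern [CX2]#[CX2] describes a carbon-carbon triple bond — an alkyne.
The molecule carries an ethynyl group (-C#CH), whose atoms satisfy every constraint of the query, so the pattern matches.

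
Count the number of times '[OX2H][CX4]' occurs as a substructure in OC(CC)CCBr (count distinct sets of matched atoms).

[OX2H][CX4] is the SMARTS for an aliphatic alcohol: a hydroxyl oxygen bound to an sp3 (X4) carbon.
Exactly one fragment in the molecule meets all constraints, giving 1 match.

1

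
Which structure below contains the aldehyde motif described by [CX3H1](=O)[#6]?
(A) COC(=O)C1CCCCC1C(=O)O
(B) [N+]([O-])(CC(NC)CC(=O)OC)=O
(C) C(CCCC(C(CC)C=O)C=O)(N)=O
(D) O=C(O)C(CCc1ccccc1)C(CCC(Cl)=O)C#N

C

[CX3H1](=O)[#6] describes an sp2 carbon with one H, double-bonded to O and single-bonded to carbon (an aldehyde).
(A) has a carboxylic acid group (-C(=O)OH) but the carbonyl carbon has H0 and is bonded to O, not H1.
(B) has a methyl-ester group (-C(=O)OCH3) but the carbonyl carbon has H0, not H1.
(C) contains an aldehyde (-CHO), which satisfies every atom and bond constraint.
(D) has a carboxylic acid group (-C(=O)OH) but the carbonyl carbon has H0 and is bonded to O, not H1.
So the answer is (C).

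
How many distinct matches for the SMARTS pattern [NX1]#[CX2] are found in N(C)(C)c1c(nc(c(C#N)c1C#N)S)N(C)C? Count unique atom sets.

[NX1]#[CX2] is the SMARTS for a nitrile: a nitrogen triple-bonded to a two-connected carbon.
The molecule carries 2 separate instances of a nitrile (-C#N) meeting every constraint; each maps to a distinct set of atoms, giving 2 matches.

2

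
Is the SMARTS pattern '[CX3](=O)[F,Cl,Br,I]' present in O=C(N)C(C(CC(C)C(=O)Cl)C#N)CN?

Yes

The pattern [CX3](=O)[F,Cl,Br,I] describes a carbonyl carbon bonded to a halogen — an acyl halide.
The molecule carries an acyl chloride (-C(=O)Cl), whose atoms satisfy every constraint of the query, so the pattern matches.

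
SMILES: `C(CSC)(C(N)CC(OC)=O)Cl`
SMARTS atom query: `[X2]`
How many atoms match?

Check the 12 heavy atoms by environment: 6× C (X4) → no; 1× S (X2) → match; 1× Cl (X1) → no; 1× C (X3) → no; 1× O (X1) → no; 1× O (X2) → match; 1× N (X3) → no.
Summing the matching environments: 1 + 1 = 2 matching atoms.

2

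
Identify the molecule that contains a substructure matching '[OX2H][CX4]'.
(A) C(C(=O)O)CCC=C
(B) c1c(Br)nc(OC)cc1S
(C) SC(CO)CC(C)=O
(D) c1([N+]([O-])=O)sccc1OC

C

[OX2H][CX4] describes a hydroxyl oxygen bound to an sp3 (X4) carbon (an aliphatic alcohol).
(A) has a carboxylic acid group (-C(=O)OH) but the -OH is on a CX3 carbonyl carbon, not a CX4 carbon.
(B) has a methoxy ether (-OCH3) but the oxygen has H0 (ether), not H1.
(C) contains a hydroxyl group (-OH), which satisfies every atom and bond constraint.
(D) has a methoxy ether (-OCH3) but the oxygen has H0 (ether), not H1.
So the answer is (C).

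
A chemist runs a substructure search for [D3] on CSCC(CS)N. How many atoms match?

1

The query [D3] means: atom with exactly three heavy-atom neighbours.
Check the 7 heavy atoms by environment: 2× C (D2) → no; 1× C (D3) → match; 1× N (D1) → no; 1× S (D2) → no; 1× C (D1) → no; 1× S (D1) → no.
That gives 1 matching atom.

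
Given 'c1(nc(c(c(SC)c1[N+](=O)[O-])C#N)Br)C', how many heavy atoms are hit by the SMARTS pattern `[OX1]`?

2

Check the 15 heavy atoms by environment: 1× n (aromatic, X2) → no; 5× c (aromatic, X3) → no; 1× Br (X1) → no; 1× N (charge +1, X3) → no; 1× O (charge -1, X1) → match; 1× O (X1) → match; 1× S (X2) → no; 2× C (X4) → no; 1× C (X2) → no; 1× N (X1) → no.
Summing the matching environments: 1 + 1 = 2 matching atoms.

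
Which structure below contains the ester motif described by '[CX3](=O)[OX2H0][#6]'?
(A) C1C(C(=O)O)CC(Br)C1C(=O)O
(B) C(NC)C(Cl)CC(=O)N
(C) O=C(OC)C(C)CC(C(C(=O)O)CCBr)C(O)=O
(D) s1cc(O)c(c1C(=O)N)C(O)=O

[CX3](=O)[OX2H0][#6] describes a carbonyl carbon bonded to an oxygen that is itself bonded to carbon (no H on that O) (an ester).
(A) has a carboxylic acid group (-C(=O)OH) but the singly-bonded O carries H (OX2H1, not H0).
(B) has a primary amide (-C(=O)NH2) but the carbonyl is bonded to N, not to an O-C linkage.
(C) contains a methyl-ester group (-C(=O)OCH3), which satisfies every atom and bond constraint.
(D) has a carboxylic acid group (-C(=O)OH) but the singly-bonded O carries H (OX2H1, not H0).
So the answer is (C).

C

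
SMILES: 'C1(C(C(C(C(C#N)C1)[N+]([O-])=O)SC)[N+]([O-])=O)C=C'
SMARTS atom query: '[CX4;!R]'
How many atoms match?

Check the 18 heavy atoms by environment: 6× C (X4, in 6-ring) → no; 1× C (X2, acyclic) → no; 1× N (X1, acyclic) → no; 2× N (charge +1, X3, acyclic) → no; 2× O (charge -1, X1, acyclic) → no; 2× O (X1, acyclic) → no; 1× S (X2, acyclic) → no; 1× C (X4, acyclic) → match; 2× C (X3, acyclic) → no.
That gives 1 matching atom.

1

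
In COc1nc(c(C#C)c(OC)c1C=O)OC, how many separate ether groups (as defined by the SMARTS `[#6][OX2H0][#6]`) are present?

3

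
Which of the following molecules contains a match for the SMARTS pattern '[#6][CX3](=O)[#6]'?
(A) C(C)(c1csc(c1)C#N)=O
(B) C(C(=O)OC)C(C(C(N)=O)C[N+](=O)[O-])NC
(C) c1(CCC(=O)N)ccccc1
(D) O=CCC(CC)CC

A

[#6][CX3](=O)[#6] describes a carbonyl carbon (no H) flanked by two carbons (a ketone).
(A) contains an acetyl/ketone group (-C(=O)CH3), which satisfies every atom and bond constraint.
(B) has a methyl-ester group (-C(=O)OCH3) but one neighbour of the carbonyl carbon is O, not C.
(C) has a primary amide (-C(=O)NH2) but one neighbour of the carbonyl carbon is N, not C.
(D) has an aldehyde (-CHO) but the carbonyl carbon has H1, so it is not flanked by two carbons.
So the answer is (A).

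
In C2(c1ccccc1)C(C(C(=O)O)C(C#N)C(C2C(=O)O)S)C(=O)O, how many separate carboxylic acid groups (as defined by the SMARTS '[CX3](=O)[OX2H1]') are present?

[CX3](=O)[OX2H1] is the SMARTS for a carboxylic acid: an sp2 carbon double-bonded to O and single-bonded to an -OH oxygen.
The molecule carries 3 separate instances of a carboxylic acid group (-C(=O)OH) meeting every constraint; each maps to a distinct set of atoms, giving 3 matches.

3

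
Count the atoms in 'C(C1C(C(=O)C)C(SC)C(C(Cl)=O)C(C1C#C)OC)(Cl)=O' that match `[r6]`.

6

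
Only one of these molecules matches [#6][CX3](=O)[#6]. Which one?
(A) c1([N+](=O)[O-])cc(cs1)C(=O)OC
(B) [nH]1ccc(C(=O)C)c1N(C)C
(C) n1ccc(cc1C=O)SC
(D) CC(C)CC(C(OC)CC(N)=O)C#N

B

[#6][CX3](=O)[#6] describes a carbonyl carbon (no H) flanked by two carbons (a ketone).
(A) has a methyl-ester group (-C(=O)OCH3) but one neighbour of the carbonyl carbon is O, not C.
(B) contains an acetyl/ketone group (-C(=O)CH3), which satisfies every atom and bond constraint.
(C) has an aldehyde (-CHO) but the carbonyl carbon has H1, so it is not flanked by two carbons.
(D) has a primary amide (-C(=O)NH2) but one neighbour of the carbonyl carbon is N, not C.
So the answer is (B).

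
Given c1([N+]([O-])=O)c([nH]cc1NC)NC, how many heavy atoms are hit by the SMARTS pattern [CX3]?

0

The query [CX3] means: C with X3: aliphatic carbon with exactly 3 total connections.
Check the 12 heavy atoms by environment: 1× n (aromatic, X3) → no; 4× c (aromatic, X3) → no; 1× N (charge +1, X3) → no; 1× O (charge -1, X1) → no; 1× O (X1) → no; 2× N (X3) → no; 2× C (X4) → no.
No environment satisfies the query, so 0 matching atoms.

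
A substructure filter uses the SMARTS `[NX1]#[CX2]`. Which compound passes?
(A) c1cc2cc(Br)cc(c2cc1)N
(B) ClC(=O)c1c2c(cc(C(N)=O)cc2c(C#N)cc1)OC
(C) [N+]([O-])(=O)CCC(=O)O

B

[NX1]#[CX2] describes a nitrogen triple-bonded to a two-connected carbon (a nitrile).
(A) has a primary amino group (-NH2) but the nitrogen is NX3 (three connections), not NX1 triple-bonded.
(B) contains a nitrile (-C#N), which satisfies every atom and bond constraint.
(C) has a nitro group (-[N+](=O)[O-]) but there is no C#N triple bond.
So the answer is (B).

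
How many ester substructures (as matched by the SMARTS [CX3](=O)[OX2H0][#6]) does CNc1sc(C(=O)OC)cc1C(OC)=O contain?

[CX3](=O)[OX2H0][#6] is the SMARTS for an ester: a carbonyl carbon bonded to an oxygen that is itself bonded to carbon (no H on that O).
The molecule carries 2 separate instances of a methyl-ester group (-C(=O)OCH3) meeting every constraint; each maps to a distinct set of atoms, giving 2 matches.

2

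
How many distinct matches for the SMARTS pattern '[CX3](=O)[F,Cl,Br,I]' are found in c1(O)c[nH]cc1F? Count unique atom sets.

[CX3](=O)[F,Cl,Br,I] is the SMARTS for an acyl halide: a carbonyl carbon bonded to a halogen.
No fragment in the molecule satisfies every constraint, giving 0 matches.

0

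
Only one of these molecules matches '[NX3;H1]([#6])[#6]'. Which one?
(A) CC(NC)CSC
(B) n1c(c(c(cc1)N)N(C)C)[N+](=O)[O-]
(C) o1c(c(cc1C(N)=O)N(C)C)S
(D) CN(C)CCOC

A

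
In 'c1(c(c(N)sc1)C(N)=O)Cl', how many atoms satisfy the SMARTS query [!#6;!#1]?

5

Check the 10 heavy atoms by environment: 1× s (aromatic) → match; 4× c (aromatic) → no; 2× N → match; 1× C → no; 1× O → match; 1× Cl → match.
Summing the matching environments: 1 + 2 + 1 + 1 = 5 matching atoms.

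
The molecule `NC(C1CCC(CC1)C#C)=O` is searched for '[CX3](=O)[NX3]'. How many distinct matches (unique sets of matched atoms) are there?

1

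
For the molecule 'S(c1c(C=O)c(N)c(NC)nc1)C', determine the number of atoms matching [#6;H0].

4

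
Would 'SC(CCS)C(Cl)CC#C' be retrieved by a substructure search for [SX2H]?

The pattern [SX2H] describes an aliphatic sulfur with two connections, one being H — a thiol.
The molecule carries a thiol (-SH), whose atoms satisfy every constraint of the query, so the pattern matches.

Yes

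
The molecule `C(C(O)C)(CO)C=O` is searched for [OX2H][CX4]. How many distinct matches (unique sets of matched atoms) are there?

[OX2H][CX4] is the SMARTS for an aliphatic alcohol: a hydroxyl oxygen bound to an sp3 (X4) carbon.
The molecule carries 2 separate instances of a hydroxyl group (-OH) meeting every constraint; each maps to a distinct set of atoms, giving 2 matches.

2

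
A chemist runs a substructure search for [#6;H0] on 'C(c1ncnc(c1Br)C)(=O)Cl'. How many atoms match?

Check the 11 heavy atoms by environment: 2× n (aromatic, H0) → no; 1× c (aromatic, H1) → no; 3× c (aromatic, H0) → match; 1× C (H0) → match; 1× O (H0) → no; 1× Cl (H0) → no; 1× Br (H0) → no; 1× C (H3) → no.
Summing the matching environments: 3 + 1 = 4 matching atoms.

4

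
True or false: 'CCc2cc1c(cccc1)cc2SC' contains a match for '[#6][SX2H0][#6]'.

The pattern [#6][SX2H0][#6] describes an aliphatic sulfur bridging two carbons with no H on the sulfur — a thioether.
The molecule carries a methylthio ether (-SCH3), whose atoms satisfy every constraint of the query, so the pattern matches.

True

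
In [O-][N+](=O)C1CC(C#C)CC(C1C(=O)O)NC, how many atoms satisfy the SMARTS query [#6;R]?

The query [#6;R] means: carbon that is part of a ring.
Check the 16 heavy atoms by environment: 6× C (in 6-ring) → match; 4× C (acyclic) → no; 1× N (acyclic) → no; 3× O (acyclic) → no; 1× N (charge +1, acyclic) → no; 1× O (charge -1, acyclic) → no.
That gives 6 matching atoms.

6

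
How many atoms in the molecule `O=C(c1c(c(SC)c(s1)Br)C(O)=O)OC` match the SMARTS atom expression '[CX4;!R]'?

2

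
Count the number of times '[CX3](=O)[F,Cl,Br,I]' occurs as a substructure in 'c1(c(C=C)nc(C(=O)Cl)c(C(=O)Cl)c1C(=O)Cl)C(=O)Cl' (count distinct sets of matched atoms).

4

[CX3](=O)[F,Cl,Br,I] is the SMARTS for an acyl halide: a carbonyl carbon bonded to a halogen.
The molecule carries 4 separate instances of an acyl chloride (-C(=O)Cl) meeting every constraint; each maps to a distinct set of atoms, giving 4 matches.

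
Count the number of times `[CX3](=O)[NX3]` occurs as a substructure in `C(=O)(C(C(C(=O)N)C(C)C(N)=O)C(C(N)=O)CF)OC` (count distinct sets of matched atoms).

3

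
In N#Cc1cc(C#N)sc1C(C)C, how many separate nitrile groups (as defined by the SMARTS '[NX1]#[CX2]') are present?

2

[NX1]#[CX2] is the SMARTS for a nitrile: a nitrogen triple-bonded to a two-connected carbon.
The molecule carries 2 separate instances of a nitrile (-C#N) meeting every constraint; each maps to a distinct set of atoms, giving 2 matches.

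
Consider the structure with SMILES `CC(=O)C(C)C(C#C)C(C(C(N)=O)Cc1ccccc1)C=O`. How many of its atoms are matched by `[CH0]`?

3

Check the 22 heavy atoms by environment: 1× C (H2) → no; 6× C (H1) → no; 2× C (H3) → no; 1× c (aromatic, H0) → no; 5× c (aromatic, H1) → no; 3× C (H0) → match; 3× O (H0) → no; 1× N (H2) → no.
That gives 3 matching atoms.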